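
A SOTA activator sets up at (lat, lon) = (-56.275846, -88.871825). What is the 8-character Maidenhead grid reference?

ED53nr53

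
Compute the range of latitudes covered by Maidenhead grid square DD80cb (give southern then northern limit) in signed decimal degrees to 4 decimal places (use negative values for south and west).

-59.9583, -59.9167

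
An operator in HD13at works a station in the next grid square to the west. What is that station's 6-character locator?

Longitude subsquare a = 0; −1 → -1, wraps to 23 = x, carry into square.
Longitude square 1; −1 → 0.
The latitude characters are unchanged.

HD03xt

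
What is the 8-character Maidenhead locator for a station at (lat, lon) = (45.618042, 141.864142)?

Offset from 180°W / 90°S: lon 321.86414°, lat 135.61804°.
Field: lon ⌊321.86414/20⌋ = 16 → Q; lat ⌊135.61804/10⌋ = 13 → N.
Square: lon ⌊1.86414/2⌋ = 0; lat ⌊5.61804/1⌋ = 5.
Subsquare: lon ⌊1.86414/0.0833333⌋ = 22 → w; lat ⌊0.61804/0.0416667⌋ = 14 → o.
Extended square: lon ⌊0.03081/0.00833333⌋ = 3; lat ⌊0.03471/0.00416667⌋ = 8.

QN05wo38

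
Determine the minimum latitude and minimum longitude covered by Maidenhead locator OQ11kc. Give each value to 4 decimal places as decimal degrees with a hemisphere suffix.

Field O=14, Q=16: +14·20° lon, +16·10° lat → SW at lon 100°, lat 70°.
Square 1, 1: +1·2° lon, +1·1° lat → SW at lon 102°, lat 71°.
Subsquare k=10, c=2: +10·0.0833333° lon, +2·0.0416667° lat → SW at lon 102.833°, lat 71.0833°.
latitude 71.0833° N, longitude 102.8333° E.

71.0833° N, 102.8333° E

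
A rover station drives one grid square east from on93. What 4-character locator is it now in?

PN03

Longitude square 9; +1 → 10, wraps to 0, carry into field.
Longitude field O = 14; +1 → 15 = P.
The latitude characters are unchanged.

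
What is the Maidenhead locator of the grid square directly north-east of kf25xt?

KF35au

Longitude subsquare x = 23; +1 → 24, wraps to 0 = a, carry into square.
Longitude square 2; +1 → 3.
Latitude subsquare t = 19; +1 → 20 = u.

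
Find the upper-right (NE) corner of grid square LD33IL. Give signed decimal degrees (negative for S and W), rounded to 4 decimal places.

-56.5000, 46.7500

Field L=11, D=3: +11·20° lon, +3·10° lat → SW at lon 40°, lat -60°.
Square 3, 3: +3·2° lon, +3·1° lat → SW at lon 46°, lat -57°.
Subsquare i=8, l=11: +8·0.0833333° lon, +11·0.0416667° lat → SW at lon 46.6667°, lat -56.5417°.
Cell spans 0.0833333° lon × 0.0416667° lat. NE corner is SW corner plus one full cell.
latitude -56.5000, longitude 46.7500.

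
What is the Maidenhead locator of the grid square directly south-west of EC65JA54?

EC65ja43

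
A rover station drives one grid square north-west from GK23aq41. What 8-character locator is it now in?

Longitude extended square 4; −1 → 3.
Latitude extended square 1; +1 → 2.

GK23aq32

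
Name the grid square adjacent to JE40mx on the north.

JE41ma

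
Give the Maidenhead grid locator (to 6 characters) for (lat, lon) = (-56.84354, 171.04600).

Shift to the Maidenhead origin (180°W, 90°S): lon 351.0460, lat 33.1565.
Field (20°×10°, letters A–R): lon ⌊351.0460/20⌋ = 17 → R; lat ⌊33.1565/10⌋ = 3 → D.
Square (2°×1°, digits 0–9): lon ⌊11.0460/2⌋ = 5; lat ⌊3.1565/1⌋ = 3.
Subsquare (5′×2.5′, letters a–x): lon ⌊1.0460/0.0833333⌋ = 12 → m; lat ⌊0.1565/0.0416667⌋ = 3 → d.

RD53md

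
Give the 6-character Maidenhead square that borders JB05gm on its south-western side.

Longitude subsquare g = 6; −1 → 5 = f.
Latitude subsquare m = 12; −1 → 11 = l.

JB05fl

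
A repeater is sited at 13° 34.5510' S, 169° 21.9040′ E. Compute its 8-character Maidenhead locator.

Shift to the Maidenhead origin (180°W, 90°S): lon 349.36507, lat 76.42415.
Field (20°×10°, letters A–R): lon ⌊349.36507/20⌋ = 17 → R; lat ⌊76.42415/10⌋ = 7 → H.
Square (2°×1°, digits 0–9): lon ⌊9.36507/2⌋ = 4; lat ⌊6.42415/1⌋ = 6.
Subsquare (5′×2.5′, letters a–x): lon ⌊1.36507/0.0833333⌋ = 16 → q; lat ⌊0.42415/0.0416667⌋ = 10 → k.
Extended square (30″×15″, digits 0–9): lon ⌊0.03173/0.00833333⌋ = 3; lat ⌊0.00748/0.00416667⌋ = 1.

RH46qk31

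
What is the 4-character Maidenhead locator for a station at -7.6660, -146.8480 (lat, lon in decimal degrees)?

Shift to the Maidenhead origin (180°W, 90°S): lon 33.15, lat 82.33.
Field: 33.15/20 → 1 → B, 82.33/10 → 8 → I; chars BI.
Square: 13.15/2 → 6, 2.33/1 → 2; chars 62.

BI62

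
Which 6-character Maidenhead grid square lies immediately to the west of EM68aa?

EM58xa

Longitude subsquare a = 0; −1 → -1, wraps to 23 = x, carry into square.
Longitude square 6; −1 → 5.
The latitude characters are unchanged.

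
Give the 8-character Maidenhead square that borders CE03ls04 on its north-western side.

CE03ks95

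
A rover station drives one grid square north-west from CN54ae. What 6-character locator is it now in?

CN44xf

Longitude subsquare a = 0; −1 → -1, wraps to 23 = x, carry into square.
Longitude square 5; −1 → 4.
Latitude subsquare e = 4; +1 → 5 = f.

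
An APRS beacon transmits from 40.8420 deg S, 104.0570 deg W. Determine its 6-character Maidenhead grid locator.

Add 180° to longitude and 90° to latitude: 75.9430, 49.1580.
Field: 75.9430/20 → 3 → D, 49.1580/10 → 4 → E; chars DE.
Square: 15.9430/2 → 7, 9.1580/1 → 9; chars 79.
Subsquare: 1.9430/0.0833333 → 23 → x, 0.1580/0.0416667 → 3 → d; chars xd.

DE79xd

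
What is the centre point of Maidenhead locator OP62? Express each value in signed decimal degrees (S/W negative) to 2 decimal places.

Field O=14, P=15: +14·20° lon, +15·10° lat → SW at lon 100°, lat 60°.
Square 6, 2: +6·2° lon, +2·1° lat → SW at lon 112°, lat 62°.
Cell spans 2° lon × 1° lat. Centre is SW corner plus half of each.
latitude 62.50, longitude 113.00.

62.50, 113.00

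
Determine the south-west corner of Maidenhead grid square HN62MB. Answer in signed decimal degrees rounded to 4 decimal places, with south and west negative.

Field H=7, N=13: +7·20° lon, +13·10° lat → SW at lon -40°, lat 40°.
Square 6, 2: +6·2° lon, +2·1° lat → SW at lon -28°, lat 42°.
Subsquare m=12, b=1: +12·0.0833333° lon, +1·0.0416667° lat → SW at lon -27°, lat 42.0417°.
latitude 42.0417, longitude -27.0000.

42.0417, -27.0000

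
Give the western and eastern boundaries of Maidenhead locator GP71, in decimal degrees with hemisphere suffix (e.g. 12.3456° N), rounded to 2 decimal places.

Field G=6, P=15: +6·20° lon, +15·10° lat → SW at lon -60°, lat 60°.
Square 7, 1: +7·2° lon, +1·1° lat → SW at lon -46°, lat 61°.
Cell spans 2° lon × 1° lat.
west 46.00° W, east 44.00° W.

46.00° W, 44.00° W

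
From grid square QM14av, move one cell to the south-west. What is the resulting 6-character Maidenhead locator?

Longitude subsquare a = 0; −1 → -1, wraps to 23 = x, carry into square.
Longitude square 1; −1 → 0.
Latitude subsquare v = 21; −1 → 20 = u.

QM04xu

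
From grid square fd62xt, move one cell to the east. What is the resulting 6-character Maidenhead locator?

Longitude subsquare x = 23; +1 → 24, wraps to 0 = a, carry into square.
Longitude square 6; +1 → 7.
The latitude characters are unchanged.

FD72at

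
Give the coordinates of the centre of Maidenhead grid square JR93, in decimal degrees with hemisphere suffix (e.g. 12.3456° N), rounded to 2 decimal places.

83.50° N, 19.00° E

Field J=9, R=17: +9·20° lon, +17·10° lat → SW at lon 0°, lat 80°.
Square 9, 3: +9·2° lon, +3·1° lat → SW at lon 18°, lat 83°.
Cell spans 2° lon × 1° lat. Centre is SW corner plus half of each.
latitude 83.50° N, longitude 19.00° E.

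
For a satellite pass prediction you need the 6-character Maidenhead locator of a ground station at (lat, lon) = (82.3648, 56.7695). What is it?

Offset from 180°W / 90°S: lon 236.7695°, lat 172.3648°.
Field: lon ⌊236.7695/20⌋ = 11 → L; lat ⌊172.3648/10⌋ = 17 → R.
Square: lon ⌊16.7695/2⌋ = 8; lat ⌊2.3648/1⌋ = 2.
Subsquare: lon ⌊0.7695/0.0833333⌋ = 9 → j; lat ⌊0.3648/0.0416667⌋ = 8 → i.

LR82ji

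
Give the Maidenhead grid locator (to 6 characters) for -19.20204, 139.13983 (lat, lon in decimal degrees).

Add 180° to longitude and 90° to latitude: 319.1398, 70.7980.
Field (20°×10°, letters A–R): lon ⌊319.1398/20⌋ = 15 → P; lat ⌊70.7980/10⌋ = 7 → H.
Square (2°×1°, digits 0–9): lon ⌊19.1398/2⌋ = 9; lat ⌊0.7980/1⌋ = 0.
Subsquare (5′×2.5′, letters a–x): lon ⌊1.1398/0.0833333⌋ = 13 → n; lat ⌊0.7980/0.0416667⌋ = 19 → t.

PH90nt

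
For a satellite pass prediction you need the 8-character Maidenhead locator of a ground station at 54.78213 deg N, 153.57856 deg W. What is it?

BO34fs07

Offset from 180°W / 90°S: lon 26.42144°, lat 144.78213°.
Field (20°×10°, letters A–R): lon ⌊26.42144/20⌋ = 1 → B; lat ⌊144.78213/10⌋ = 14 → O.
Square (2°×1°, digits 0–9): lon ⌊6.42144/2⌋ = 3; lat ⌊4.78213/1⌋ = 4.
Subsquare (5′×2.5′, letters a–x): lon ⌊0.42144/0.0833333⌋ = 5 → f; lat ⌊0.78213/0.0416667⌋ = 18 → s.
Extended square (30″×15″, digits 0–9): lon ⌊0.00477/0.00833333⌋ = 0; lat ⌊0.03213/0.00416667⌋ = 7.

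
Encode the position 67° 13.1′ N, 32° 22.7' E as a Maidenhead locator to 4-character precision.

KP67

Add 180° to longitude and 90° to latitude: 212.38, 157.22.
Field: lon ⌊212.38/20⌋ = 10 → K; lat ⌊157.22/10⌋ = 15 → P.
Square: lon ⌊12.38/2⌋ = 6; lat ⌊7.22/1⌋ = 7.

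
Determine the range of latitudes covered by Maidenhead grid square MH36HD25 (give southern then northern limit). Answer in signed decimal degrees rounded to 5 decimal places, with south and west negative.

-13.85417, -13.85000

Field M=12, H=7: +12·20° lon, +7·10° lat → SW at lon 60°, lat -20°.
Square 3, 6: +3·2° lon, +6·1° lat → SW at lon 66°, lat -14°.
Subsquare h=7, d=3: +7·0.0833333° lon, +3·0.0416667° lat → SW at lon 66.5833°, lat -13.875°.
Extended square 2, 5: +2·0.00833333° lon, +5·0.00416667° lat → SW at lon 66.6°, lat -13.8542°.
Cell spans 0.00833333° lon × 0.00416667° lat.
south -13.85417, north -13.85000.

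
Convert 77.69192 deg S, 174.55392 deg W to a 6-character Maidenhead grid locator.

AB22rh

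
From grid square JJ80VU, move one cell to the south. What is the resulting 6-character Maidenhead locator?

JJ80vt

Latitude subsquare u = 20; −1 → 19 = t.
The longitude characters are unchanged.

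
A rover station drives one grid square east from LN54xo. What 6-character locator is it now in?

Longitude subsquare x = 23; +1 → 24, wraps to 0 = a, carry into square.
Longitude square 5; +1 → 6.
The latitude characters are unchanged.

LN64ao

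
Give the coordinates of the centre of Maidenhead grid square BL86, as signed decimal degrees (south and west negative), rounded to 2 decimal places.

26.50, -143.00

Field B=1, L=11: +1·20° lon, +11·10° lat → SW at lon -160°, lat 20°.
Square 8, 6: +8·2° lon, +6·1° lat → SW at lon -144°, lat 26°.
Cell spans 2° lon × 1° lat. Centre is SW corner plus half of each.
latitude 26.50, longitude -143.00.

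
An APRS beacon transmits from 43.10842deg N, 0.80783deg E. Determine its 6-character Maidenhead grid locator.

Shift to the Maidenhead origin (180°W, 90°S): lon 180.8078, lat 133.1084.
Field (20°×10°, letters A–R): 180.8078/20 → 9 → J, 133.1084/10 → 13 → N; chars JN.
Square (2°×1°, digits 0–9): 0.8078/2 → 0, 3.1084/1 → 3; chars 03.
Subsquare (5′×2.5′, letters a–x): 0.8078/0.0833333 → 9 → j, 0.1084/0.0416667 → 2 → c; chars jc.

JN03jc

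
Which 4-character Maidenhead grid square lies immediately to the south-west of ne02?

ME91

Longitude square 0; −1 → -1, wraps to 9, carry into field.
Longitude field N = 13; −1 → 12 = M.
Latitude square 2; −1 → 1.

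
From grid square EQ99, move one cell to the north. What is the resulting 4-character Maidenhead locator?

ER90

Latitude square 9; +1 → 10, wraps to 0, carry into field.
Latitude field Q = 16; +1 → 17 = R.
The longitude characters are unchanged.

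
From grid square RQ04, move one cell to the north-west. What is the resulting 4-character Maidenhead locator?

QQ95

Longitude square 0; −1 → -1, wraps to 9, carry into field.
Longitude field R = 17; −1 → 16 = Q.
Latitude square 4; +1 → 5.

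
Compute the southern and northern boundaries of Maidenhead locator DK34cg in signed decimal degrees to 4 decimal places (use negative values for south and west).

Field D=3, K=10: +3·20° lon, +10·10° lat → SW at lon -120°, lat 10°.
Square 3, 4: +3·2° lon, +4·1° lat → SW at lon -114°, lat 14°.
Subsquare c=2, g=6: +2·0.0833333° lon, +6·0.0416667° lat → SW at lon -113.833°, lat 14.25°.
Cell spans 0.0833333° lon × 0.0416667° lat.
south 14.2500, north 14.2917.

14.2500, 14.2917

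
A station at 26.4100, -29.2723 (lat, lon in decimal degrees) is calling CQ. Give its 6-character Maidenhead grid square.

HL56ij

Offset from 180°W / 90°S: lon 150.7277°, lat 116.4100°.
Field (20°×10°, letters A–R): lon ⌊150.7277/20⌋ = 7 → H; lat ⌊116.4100/10⌋ = 11 → L.
Square (2°×1°, digits 0–9): lon ⌊10.7277/2⌋ = 5; lat ⌊6.4100/1⌋ = 6.
Subsquare (5′×2.5′, letters a–x): lon ⌊0.7277/0.0833333⌋ = 8 → i; lat ⌊0.4100/0.0416667⌋ = 9 → j.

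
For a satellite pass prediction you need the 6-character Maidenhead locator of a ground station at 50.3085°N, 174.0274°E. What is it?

RO70ah

Add 180° to longitude and 90° to latitude: 354.0274, 140.3085.
Field (20°×10°, letters A–R): lon ⌊354.0274/20⌋ = 17 → R; lat ⌊140.3085/10⌋ = 14 → O.
Square (2°×1°, digits 0–9): lon ⌊14.0274/2⌋ = 7; lat ⌊0.3085/1⌋ = 0.
Subsquare (5′×2.5′, letters a–x): lon ⌊0.0274/0.0833333⌋ = 0 → a; lat ⌊0.3085/0.0416667⌋ = 7 → h.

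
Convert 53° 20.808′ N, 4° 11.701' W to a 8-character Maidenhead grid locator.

Shift to the Maidenhead origin (180°W, 90°S): lon 175.80498, lat 143.34680.
Field: 175.80498/20 → 8 → I, 143.34680/10 → 14 → O; chars IO.
Square: 15.80498/2 → 7, 3.34680/1 → 3; chars 73.
Subsquare: 1.80498/0.0833333 → 21 → v, 0.34680/0.0416667 → 8 → i; chars vi.
Extended square: 0.05498/0.00833333 → 6, 0.01347/0.00416667 → 3; chars 63.

IO73vi63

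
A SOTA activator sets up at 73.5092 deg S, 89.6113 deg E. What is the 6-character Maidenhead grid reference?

NB46tl

Offset from 180°W / 90°S: lon 269.6113°, lat 16.4908°.
Field: lon ⌊269.6113/20⌋ = 13 → N; lat ⌊16.4908/10⌋ = 1 → B.
Square: lon ⌊9.6113/2⌋ = 4; lat ⌊6.4908/1⌋ = 6.
Subsquare: lon ⌊1.6113/0.0833333⌋ = 19 → t; lat ⌊0.4908/0.0416667⌋ = 11 → l.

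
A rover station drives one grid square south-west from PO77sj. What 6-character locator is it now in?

PO77ri

Longitude subsquare s = 18; −1 → 17 = r.
Latitude subsquare j = 9; −1 → 8 = i.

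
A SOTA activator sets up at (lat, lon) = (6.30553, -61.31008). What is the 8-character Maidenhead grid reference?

FJ96ih23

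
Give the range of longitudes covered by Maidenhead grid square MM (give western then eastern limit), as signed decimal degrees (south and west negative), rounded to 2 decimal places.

60.00, 80.00

Field M=12, M=12: +12·20° lon, +12·10° lat → SW at lon 60°, lat 30°.
Cell spans 20° lon × 10° lat.
west 60.00, east 80.00.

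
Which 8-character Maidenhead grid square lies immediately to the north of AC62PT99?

AC62pu90

Latitude extended square 9; +1 → 10, wraps to 0, carry into subsquare.
Latitude subsquare t = 19; +1 → 20 = u.
The longitude characters are unchanged.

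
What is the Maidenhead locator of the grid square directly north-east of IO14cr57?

Longitude extended square 5; +1 → 6.
Latitude extended square 7; +1 → 8.

IO14cr68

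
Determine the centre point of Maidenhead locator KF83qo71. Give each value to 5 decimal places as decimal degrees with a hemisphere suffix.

36.41042° S, 37.39583° E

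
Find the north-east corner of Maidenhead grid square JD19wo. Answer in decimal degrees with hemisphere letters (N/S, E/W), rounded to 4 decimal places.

Field J=9, D=3: +9·20° lon, +3·10° lat → SW at lon 0°, lat -60°.
Square 1, 9: +1·2° lon, +9·1° lat → SW at lon 2°, lat -51°.
Subsquare w=22, o=14: +22·0.0833333° lon, +14·0.0416667° lat → SW at lon 3.83333°, lat -50.4167°.
Cell spans 0.0833333° lon × 0.0416667° lat. NE corner is SW corner plus one full cell.
latitude 50.3750° S, longitude 3.9167° E.

50.3750° S, 3.9167° E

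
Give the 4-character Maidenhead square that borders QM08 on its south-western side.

PM97

Longitude square 0; −1 → -1, wraps to 9, carry into field.
Longitude field Q = 16; −1 → 15 = P.
Latitude square 8; −1 → 7.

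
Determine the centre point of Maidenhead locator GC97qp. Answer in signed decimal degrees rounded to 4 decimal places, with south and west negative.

-62.3542, -40.6250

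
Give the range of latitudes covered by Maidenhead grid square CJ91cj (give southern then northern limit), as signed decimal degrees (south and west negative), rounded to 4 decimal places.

1.3750, 1.4167

Field C=2, J=9: +2·20° lon, +9·10° lat → SW at lon -140°, lat 0°.
Square 9, 1: +9·2° lon, +1·1° lat → SW at lon -122°, lat 1°.
Subsquare c=2, j=9: +2·0.0833333° lon, +9·0.0416667° lat → SW at lon -121.833°, lat 1.375°.
Cell spans 0.0833333° lon × 0.0416667° lat.
south 1.3750, north 1.4167.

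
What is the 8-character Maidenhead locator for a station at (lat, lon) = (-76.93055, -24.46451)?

HB73sb46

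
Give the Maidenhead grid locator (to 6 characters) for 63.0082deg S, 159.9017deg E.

Shift to the Maidenhead origin (180°W, 90°S): lon 339.9017, lat 26.9918.
Field (20°×10°, letters A–R): lon ⌊339.9017/20⌋ = 16 → Q; lat ⌊26.9918/10⌋ = 2 → C.
Square (2°×1°, digits 0–9): lon ⌊19.9017/2⌋ = 9; lat ⌊6.9918/1⌋ = 6.
Subsquare (5′×2.5′, letters a–x): lon ⌊1.9017/0.0833333⌋ = 22 → w; lat ⌊0.9918/0.0416667⌋ = 23 → x.

QC96wx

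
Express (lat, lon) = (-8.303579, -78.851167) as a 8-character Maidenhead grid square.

FI01nq77

Add 180° to longitude and 90° to latitude: 101.14883, 81.69642.
Field: lon ⌊101.14883/20⌋ = 5 → F; lat ⌊81.69642/10⌋ = 8 → I.
Square: lon ⌊1.14883/2⌋ = 0; lat ⌊1.69642/1⌋ = 1.
Subsquare: lon ⌊1.14883/0.0833333⌋ = 13 → n; lat ⌊0.69642/0.0416667⌋ = 16 → q.
Extended square: lon ⌊0.06550/0.00833333⌋ = 7; lat ⌊0.02975/0.00416667⌋ = 7.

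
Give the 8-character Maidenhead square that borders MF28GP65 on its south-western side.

MF28gp54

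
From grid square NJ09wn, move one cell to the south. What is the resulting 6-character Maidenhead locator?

NJ09wm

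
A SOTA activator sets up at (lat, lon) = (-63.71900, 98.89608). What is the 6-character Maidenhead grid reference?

NC96kg

Shift to the Maidenhead origin (180°W, 90°S): lon 278.8961, lat 26.2810.
Field (20°×10°, letters A–R): 278.8961/20 → 13 → N, 26.2810/10 → 2 → C; chars NC.
Square (2°×1°, digits 0–9): 18.8961/2 → 9, 6.2810/1 → 6; chars 96.
Subsquare (5′×2.5′, letters a–x): 0.8961/0.0833333 → 10 → k, 0.2810/0.0416667 → 6 → g; chars kg.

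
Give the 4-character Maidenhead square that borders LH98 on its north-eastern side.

MH09

Longitude square 9; +1 → 10, wraps to 0, carry into field.
Longitude field L = 11; +1 → 12 = M.
Latitude square 8; +1 → 9.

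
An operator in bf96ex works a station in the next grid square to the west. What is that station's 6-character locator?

BF96dx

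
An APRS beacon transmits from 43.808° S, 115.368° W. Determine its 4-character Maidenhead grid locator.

Add 180° to longitude and 90° to latitude: 64.63, 46.19.
Field (20°×10°, letters A–R): 64.63/20 → 3 → D, 46.19/10 → 4 → E; chars DE.
Square (2°×1°, digits 0–9): 4.63/2 → 2, 6.19/1 → 6; chars 26.

DE26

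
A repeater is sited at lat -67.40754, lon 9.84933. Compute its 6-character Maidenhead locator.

JC42wo

Shift to the Maidenhead origin (180°W, 90°S): lon 189.8493, lat 22.5925.
Field (20°×10°, letters A–R): 189.8493/20 → 9 → J, 22.5925/10 → 2 → C; chars JC.
Square (2°×1°, digits 0–9): 9.8493/2 → 4, 2.5925/1 → 2; chars 42.
Subsquare (5′×2.5′, letters a–x): 1.8493/0.0833333 → 22 → w, 0.5925/0.0416667 → 14 → o; chars wo.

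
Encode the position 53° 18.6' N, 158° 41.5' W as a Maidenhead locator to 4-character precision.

BO03

Offset from 180°W / 90°S: lon 21.31°, lat 143.31°.
Field (20°×10°, letters A–R): lon ⌊21.31/20⌋ = 1 → B; lat ⌊143.31/10⌋ = 14 → O.
Square (2°×1°, digits 0–9): lon ⌊1.31/2⌋ = 0; lat ⌊3.31/1⌋ = 3.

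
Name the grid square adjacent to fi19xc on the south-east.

FI29ab

Longitude subsquare x = 23; +1 → 24, wraps to 0 = a, carry into square.
Longitude square 1; +1 → 2.
Latitude subsquare c = 2; −1 → 1 = b.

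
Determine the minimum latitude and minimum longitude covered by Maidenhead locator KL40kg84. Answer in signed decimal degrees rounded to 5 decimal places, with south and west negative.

20.26667, 28.90000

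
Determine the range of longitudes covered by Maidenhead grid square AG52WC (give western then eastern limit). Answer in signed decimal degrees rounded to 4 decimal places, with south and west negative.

Field A=0, G=6: +0·20° lon, +6·10° lat → SW at lon -180°, lat -30°.
Square 5, 2: +5·2° lon, +2·1° lat → SW at lon -170°, lat -28°.
Subsquare w=22, c=2: +22·0.0833333° lon, +2·0.0416667° lat → SW at lon -168.167°, lat -27.9167°.
Cell spans 0.0833333° lon × 0.0416667° lat.
west -168.1667, east -168.0833.

-168.1667, -168.0833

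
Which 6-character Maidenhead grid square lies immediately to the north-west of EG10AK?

EG00xl

Longitude subsquare a = 0; −1 → -1, wraps to 23 = x, carry into square.
Longitude square 1; −1 → 0.
Latitude subsquare k = 10; +1 → 11 = l.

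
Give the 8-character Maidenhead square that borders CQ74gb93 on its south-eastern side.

Longitude extended square 9; +1 → 10, wraps to 0, carry into subsquare.
Longitude subsquare g = 6; +1 → 7 = h.
Latitude extended square 3; −1 → 2.

CQ74hb02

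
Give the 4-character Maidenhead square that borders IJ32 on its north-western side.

IJ23

Longitude square 3; −1 → 2.
Latitude square 2; +1 → 3.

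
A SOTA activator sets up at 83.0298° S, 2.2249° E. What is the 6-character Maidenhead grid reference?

Shift to the Maidenhead origin (180°W, 90°S): lon 182.2249, lat 6.9702.
Field (20°×10°, letters A–R): lon ⌊182.2249/20⌋ = 9 → J; lat ⌊6.9702/10⌋ = 0 → A.
Square (2°×1°, digits 0–9): lon ⌊2.2249/2⌋ = 1; lat ⌊6.9702/1⌋ = 6.
Subsquare (5′×2.5′, letters a–x): lon ⌊0.2249/0.0833333⌋ = 2 → c; lat ⌊0.9702/0.0416667⌋ = 23 → x.

JA16cx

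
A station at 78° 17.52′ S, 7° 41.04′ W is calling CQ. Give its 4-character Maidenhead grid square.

Add 180° to longitude and 90° to latitude: 172.32, 11.71.
Field: lon ⌊172.32/20⌋ = 8 → I; lat ⌊11.71/10⌋ = 1 → B.
Square: lon ⌊12.32/2⌋ = 6; lat ⌊1.71/1⌋ = 1.

IB61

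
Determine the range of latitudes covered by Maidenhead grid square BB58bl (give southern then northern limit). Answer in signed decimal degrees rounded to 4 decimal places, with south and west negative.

-71.5417, -71.5000

Field B=1, B=1: +1·20° lon, +1·10° lat → SW at lon -160°, lat -80°.
Square 5, 8: +5·2° lon, +8·1° lat → SW at lon -150°, lat -72°.
Subsquare b=1, l=11: +1·0.0833333° lon, +11·0.0416667° lat → SW at lon -149.917°, lat -71.5417°.
Cell spans 0.0833333° lon × 0.0416667° lat.
south -71.5417, north -71.5000.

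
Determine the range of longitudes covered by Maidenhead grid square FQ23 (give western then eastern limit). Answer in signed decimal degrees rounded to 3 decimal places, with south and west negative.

Field F=5, Q=16: +5·20° lon, +16·10° lat → SW at lon -80°, lat 70°.
Square 2, 3: +2·2° lon, +3·1° lat → SW at lon -76°, lat 73°.
Cell spans 2° lon × 1° lat.
west -76.000, east -74.000.

-76.000, -74.000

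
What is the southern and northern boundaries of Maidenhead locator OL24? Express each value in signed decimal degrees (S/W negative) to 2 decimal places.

24.00, 25.00

Field O=14, L=11: +14·20° lon, +11·10° lat → SW at lon 100°, lat 20°.
Square 2, 4: +2·2° lon, +4·1° lat → SW at lon 104°, lat 24°.
Cell spans 2° lon × 1° lat.
south 24.00, north 25.00.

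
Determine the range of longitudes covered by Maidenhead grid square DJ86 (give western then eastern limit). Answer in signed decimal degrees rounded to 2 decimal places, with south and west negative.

Field D=3, J=9: +3·20° lon, +9·10° lat → SW at lon -120°, lat 0°.
Square 8, 6: +8·2° lon, +6·1° lat → SW at lon -104°, lat 6°.
Cell spans 2° lon × 1° lat.
west -104.00, east -102.00.

-104.00, -102.00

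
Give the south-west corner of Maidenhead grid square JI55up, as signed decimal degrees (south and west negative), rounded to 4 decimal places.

-4.3750, 11.6667

Field J=9, I=8: +9·20° lon, +8·10° lat → SW at lon 0°, lat -10°.
Square 5, 5: +5·2° lon, +5·1° lat → SW at lon 10°, lat -5°.
Subsquare u=20, p=15: +20·0.0833333° lon, +15·0.0416667° lat → SW at lon 11.6667°, lat -4.375°.
latitude -4.3750, longitude 11.6667.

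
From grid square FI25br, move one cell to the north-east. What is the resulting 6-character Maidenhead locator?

FI25cs

Longitude subsquare b = 1; +1 → 2 = c.
Latitude subsquare r = 17; +1 → 18 = s.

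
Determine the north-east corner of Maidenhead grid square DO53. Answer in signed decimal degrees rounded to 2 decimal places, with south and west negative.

54.00, -108.00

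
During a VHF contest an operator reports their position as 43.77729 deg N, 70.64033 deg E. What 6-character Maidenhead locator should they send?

MN53hs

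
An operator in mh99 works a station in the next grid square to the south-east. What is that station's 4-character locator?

Longitude square 9; +1 → 10, wraps to 0, carry into field.
Longitude field M = 12; +1 → 13 = N.
Latitude square 9; −1 → 8.

NH08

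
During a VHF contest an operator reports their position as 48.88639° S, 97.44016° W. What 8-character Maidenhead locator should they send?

Shift to the Maidenhead origin (180°W, 90°S): lon 82.55984, lat 41.11361.
Field (20°×10°, letters A–R): 82.55984/20 → 4 → E, 41.11361/10 → 4 → E; chars EE.
Square (2°×1°, digits 0–9): 2.55984/2 → 1, 1.11361/1 → 1; chars 11.
Subsquare (5′×2.5′, letters a–x): 0.55984/0.0833333 → 6 → g, 0.11361/0.0416667 → 2 → c; chars gc.
Extended square (30″×15″, digits 0–9): 0.05984/0.00833333 → 7, 0.03028/0.00416667 → 7; chars 77.

EE11gc77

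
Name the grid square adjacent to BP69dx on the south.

BP69dw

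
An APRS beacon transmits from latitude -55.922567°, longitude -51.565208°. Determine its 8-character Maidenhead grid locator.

Shift to the Maidenhead origin (180°W, 90°S): lon 128.43479, lat 34.07743.
Field (20°×10°, letters A–R): lon ⌊128.43479/20⌋ = 6 → G; lat ⌊34.07743/10⌋ = 3 → D.
Square (2°×1°, digits 0–9): lon ⌊8.43479/2⌋ = 4; lat ⌊4.07743/1⌋ = 4.
Subsquare (5′×2.5′, letters a–x): lon ⌊0.43479/0.0833333⌋ = 5 → f; lat ⌊0.07743/0.0416667⌋ = 1 → b.
Extended square (30″×15″, digits 0–9): lon ⌊0.01813/0.00833333⌋ = 2; lat ⌊0.03577/0.00416667⌋ = 8.

GD44fb28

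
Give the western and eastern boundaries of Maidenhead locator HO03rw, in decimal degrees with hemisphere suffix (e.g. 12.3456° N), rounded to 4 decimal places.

38.5833° W, 38.5000° W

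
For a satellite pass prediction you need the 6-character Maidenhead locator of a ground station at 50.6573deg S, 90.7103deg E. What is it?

ND59ii

Offset from 180°W / 90°S: lon 270.7103°, lat 39.3427°.
Field: lon ⌊270.7103/20⌋ = 13 → N; lat ⌊39.3427/10⌋ = 3 → D.
Square: lon ⌊10.7103/2⌋ = 5; lat ⌊9.3427/1⌋ = 9.
Subsquare: lon ⌊0.7103/0.0833333⌋ = 8 → i; lat ⌊0.3427/0.0416667⌋ = 8 → i.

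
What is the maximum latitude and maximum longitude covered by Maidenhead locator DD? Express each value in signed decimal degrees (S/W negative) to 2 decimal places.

Field D=3, D=3: +3·20° lon, +3·10° lat → SW at lon -120°, lat -60°.
Cell spans 20° lon × 10° lat. NE corner is SW corner plus one full cell.
latitude -50.00, longitude -100.00.

-50.00, -100.00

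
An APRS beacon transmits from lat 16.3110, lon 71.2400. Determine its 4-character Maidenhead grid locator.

MK56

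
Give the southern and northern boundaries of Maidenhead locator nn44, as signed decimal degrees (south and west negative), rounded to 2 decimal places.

44.00, 45.00

Field N=13, N=13: +13·20° lon, +13·10° lat → SW at lon 80°, lat 40°.
Square 4, 4: +4·2° lon, +4·1° lat → SW at lon 88°, lat 44°.
Cell spans 2° lon × 1° lat.
south 44.00, north 45.00.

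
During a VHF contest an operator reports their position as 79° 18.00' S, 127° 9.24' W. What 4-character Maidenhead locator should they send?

CB60

Shift to the Maidenhead origin (180°W, 90°S): lon 52.85, lat 10.70.
Field (20°×10°, letters A–R): lon ⌊52.85/20⌋ = 2 → C; lat ⌊10.70/10⌋ = 1 → B.
Square (2°×1°, digits 0–9): lon ⌊12.85/2⌋ = 6; lat ⌊0.70/1⌋ = 0.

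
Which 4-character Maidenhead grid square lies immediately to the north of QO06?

QO07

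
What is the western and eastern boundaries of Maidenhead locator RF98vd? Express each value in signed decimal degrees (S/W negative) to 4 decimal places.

Field R=17, F=5: +17·20° lon, +5·10° lat → SW at lon 160°, lat -40°.
Square 9, 8: +9·2° lon, +8·1° lat → SW at lon 178°, lat -32°.
Subsquare v=21, d=3: +21·0.0833333° lon, +3·0.0416667° lat → SW at lon 179.75°, lat -31.875°.
Cell spans 0.0833333° lon × 0.0416667° lat.
west 179.7500, east 179.8333.

179.7500, 179.8333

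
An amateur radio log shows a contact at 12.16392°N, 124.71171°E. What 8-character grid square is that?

Shift to the Maidenhead origin (180°W, 90°S): lon 304.71171, lat 102.16392.
Field: lon ⌊304.71171/20⌋ = 15 → P; lat ⌊102.16392/10⌋ = 10 → K.
Square: lon ⌊4.71171/2⌋ = 2; lat ⌊2.16392/1⌋ = 2.
Subsquare: lon ⌊0.71171/0.0833333⌋ = 8 → i; lat ⌊0.16392/0.0416667⌋ = 3 → d.
Extended square: lon ⌊0.04504/0.00833333⌋ = 5; lat ⌊0.03892/0.00416667⌋ = 9.

PK22id59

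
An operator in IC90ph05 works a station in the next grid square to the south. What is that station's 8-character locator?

Latitude extended square 5; −1 → 4.
The longitude characters are unchanged.

IC90ph04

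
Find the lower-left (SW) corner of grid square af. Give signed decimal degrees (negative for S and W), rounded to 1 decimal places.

-40.0, -180.0

Field A=0, F=5: +0·20° lon, +5·10° lat → SW at lon -180°, lat -40°.
latitude -40.0, longitude -180.0.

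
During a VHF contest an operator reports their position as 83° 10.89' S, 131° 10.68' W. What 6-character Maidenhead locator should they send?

CA46jt

Offset from 180°W / 90°S: lon 48.8220°, lat 6.8185°.
Field: lon ⌊48.8220/20⌋ = 2 → C; lat ⌊6.8185/10⌋ = 0 → A.
Square: lon ⌊8.8220/2⌋ = 4; lat ⌊6.8185/1⌋ = 6.
Subsquare: lon ⌊0.8220/0.0833333⌋ = 9 → j; lat ⌊0.8185/0.0416667⌋ = 19 → t.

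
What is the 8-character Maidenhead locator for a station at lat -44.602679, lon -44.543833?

Add 180° to longitude and 90° to latitude: 135.45617, 45.39732.
Field: lon ⌊135.45617/20⌋ = 6 → G; lat ⌊45.39732/10⌋ = 4 → E.
Square: lon ⌊15.45617/2⌋ = 7; lat ⌊5.39732/1⌋ = 5.
Subsquare: lon ⌊1.45617/0.0833333⌋ = 17 → r; lat ⌊0.39732/0.0416667⌋ = 9 → j.
Extended square: lon ⌊0.03950/0.00833333⌋ = 4; lat ⌊0.02232/0.00416667⌋ = 5.

GE75rj45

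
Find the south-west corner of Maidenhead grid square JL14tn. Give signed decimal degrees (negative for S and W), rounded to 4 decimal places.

Field J=9, L=11: +9·20° lon, +11·10° lat → SW at lon 0°, lat 20°.
Square 1, 4: +1·2° lon, +4·1° lat → SW at lon 2°, lat 24°.
Subsquare t=19, n=13: +19·0.0833333° lon, +13·0.0416667° lat → SW at lon 3.58333°, lat 24.5417°.
latitude 24.5417, longitude 3.5833.

24.5417, 3.5833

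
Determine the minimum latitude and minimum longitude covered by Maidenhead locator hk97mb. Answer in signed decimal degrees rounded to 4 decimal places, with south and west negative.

Field H=7, K=10: +7·20° lon, +10·10° lat → SW at lon -40°, lat 10°.
Square 9, 7: +9·2° lon, +7·1° lat → SW at lon -22°, lat 17°.
Subsquare m=12, b=1: +12·0.0833333° lon, +1·0.0416667° lat → SW at lon -21°, lat 17.0417°.
latitude 17.0417, longitude -21.0000.

17.0417, -21.0000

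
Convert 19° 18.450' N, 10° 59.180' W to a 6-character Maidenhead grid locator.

IK49mh

Offset from 180°W / 90°S: lon 169.0137°, lat 109.3075°.
Field: lon ⌊169.0137/20⌋ = 8 → I; lat ⌊109.3075/10⌋ = 10 → K.
Square: lon ⌊9.0137/2⌋ = 4; lat ⌊9.3075/1⌋ = 9.
Subsquare: lon ⌊1.0137/0.0833333⌋ = 12 → m; lat ⌊0.3075/0.0416667⌋ = 7 → h.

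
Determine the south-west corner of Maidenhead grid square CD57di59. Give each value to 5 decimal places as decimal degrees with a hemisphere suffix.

52.62917° S, 129.70833° W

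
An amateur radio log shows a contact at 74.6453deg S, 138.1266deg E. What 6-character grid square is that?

PB95bi

Shift to the Maidenhead origin (180°W, 90°S): lon 318.1266, lat 15.3547.
Field: 318.1266/20 → 15 → P, 15.3547/10 → 1 → B; chars PB.
Square: 18.1266/2 → 9, 5.3547/1 → 5; chars 95.
Subsquare: 0.1266/0.0833333 → 1 → b, 0.3547/0.0416667 → 8 → i; chars bi.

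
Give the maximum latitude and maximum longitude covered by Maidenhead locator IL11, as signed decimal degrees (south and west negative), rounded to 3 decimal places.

22.000, -16.000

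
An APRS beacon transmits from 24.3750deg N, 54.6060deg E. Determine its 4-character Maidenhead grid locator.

Offset from 180°W / 90°S: lon 234.61°, lat 114.38°.
Field (20°×10°, letters A–R): lon ⌊234.61/20⌋ = 11 → L; lat ⌊114.38/10⌋ = 11 → L.
Square (2°×1°, digits 0–9): lon ⌊14.61/2⌋ = 7; lat ⌊4.38/1⌋ = 4.

LL74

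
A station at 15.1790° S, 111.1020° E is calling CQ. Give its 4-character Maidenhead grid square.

OH54

Shift to the Maidenhead origin (180°W, 90°S): lon 291.10, lat 74.82.
Field: lon ⌊291.10/20⌋ = 14 → O; lat ⌊74.82/10⌋ = 7 → H.
Square: lon ⌊11.10/2⌋ = 5; lat ⌊4.82/1⌋ = 4.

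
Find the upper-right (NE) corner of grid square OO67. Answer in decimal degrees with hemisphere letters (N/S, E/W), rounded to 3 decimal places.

58.000° N, 114.000° E

Field O=14, O=14: +14·20° lon, +14·10° lat → SW at lon 100°, lat 50°.
Square 6, 7: +6·2° lon, +7·1° lat → SW at lon 112°, lat 57°.
Cell spans 2° lon × 1° lat. NE corner is SW corner plus one full cell.
latitude 58.000° N, longitude 114.000° E.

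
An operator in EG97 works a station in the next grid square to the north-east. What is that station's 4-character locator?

Longitude square 9; +1 → 10, wraps to 0, carry into field.
Longitude field E = 4; +1 → 5 = F.
Latitude square 7; +1 → 8.

FG08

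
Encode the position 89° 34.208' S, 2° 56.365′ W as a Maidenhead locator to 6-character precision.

Add 180° to longitude and 90° to latitude: 177.0606, 0.4299.
Field: 177.0606/20 → 8 → I, 0.4299/10 → 0 → A; chars IA.
Square: 17.0606/2 → 8, 0.4299/1 → 0; chars 80.
Subsquare: 1.0606/0.0833333 → 12 → m, 0.4299/0.0416667 → 10 → k; chars mk.

IA80mk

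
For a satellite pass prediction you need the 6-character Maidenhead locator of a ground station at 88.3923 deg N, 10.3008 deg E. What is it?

Shift to the Maidenhead origin (180°W, 90°S): lon 190.3008, lat 178.3923.
Field (20°×10°, letters A–R): 190.3008/20 → 9 → J, 178.3923/10 → 17 → R; chars JR.
Square (2°×1°, digits 0–9): 10.3008/2 → 5, 8.3923/1 → 8; chars 58.
Subsquare (5′×2.5′, letters a–x): 0.3008/0.0833333 → 3 → d, 0.3923/0.0416667 → 9 → j; chars dj.

JR58dj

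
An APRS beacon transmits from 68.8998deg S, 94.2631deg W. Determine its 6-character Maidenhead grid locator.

EC21uc

Offset from 180°W / 90°S: lon 85.7369°, lat 21.1002°.
Field: lon ⌊85.7369/20⌋ = 4 → E; lat ⌊21.1002/10⌋ = 2 → C.
Square: lon ⌊5.7369/2⌋ = 2; lat ⌊1.1002/1⌋ = 1.
Subsquare: lon ⌊1.7369/0.0833333⌋ = 20 → u; lat ⌊0.1002/0.0416667⌋ = 2 → c.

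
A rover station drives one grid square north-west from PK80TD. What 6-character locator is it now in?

PK80se

Longitude subsquare t = 19; −1 → 18 = s.
Latitude subsquare d = 3; +1 → 4 = e.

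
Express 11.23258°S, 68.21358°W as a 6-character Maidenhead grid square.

FH58vs

Offset from 180°W / 90°S: lon 111.7864°, lat 78.7674°.
Field (20°×10°, letters A–R): lon ⌊111.7864/20⌋ = 5 → F; lat ⌊78.7674/10⌋ = 7 → H.
Square (2°×1°, digits 0–9): lon ⌊11.7864/2⌋ = 5; lat ⌊8.7674/1⌋ = 8.
Subsquare (5′×2.5′, letters a–x): lon ⌊1.7864/0.0833333⌋ = 21 → v; lat ⌊0.7674/0.0416667⌋ = 18 → s.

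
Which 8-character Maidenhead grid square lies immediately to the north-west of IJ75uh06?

IJ75th97

Longitude extended square 0; −1 → -1, wraps to 9, carry into subsquare.
Longitude subsquare u = 20; −1 → 19 = t.
Latitude extended square 6; +1 → 7.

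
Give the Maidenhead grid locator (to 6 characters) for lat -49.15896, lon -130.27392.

CE40uu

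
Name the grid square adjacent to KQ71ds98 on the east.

Longitude extended square 9; +1 → 10, wraps to 0, carry into subsquare.
Longitude subsquare d = 3; +1 → 4 = e.
The latitude characters are unchanged.

KQ71es08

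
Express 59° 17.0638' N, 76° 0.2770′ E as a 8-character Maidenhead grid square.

MO89ag08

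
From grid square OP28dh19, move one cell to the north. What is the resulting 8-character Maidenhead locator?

OP28di10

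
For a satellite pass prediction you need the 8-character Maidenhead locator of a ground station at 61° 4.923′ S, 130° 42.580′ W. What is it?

CC48pw40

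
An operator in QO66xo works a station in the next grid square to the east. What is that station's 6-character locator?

Longitude subsquare x = 23; +1 → 24, wraps to 0 = a, carry into square.
Longitude square 6; +1 → 7.
The latitude characters are unchanged.

QO76ao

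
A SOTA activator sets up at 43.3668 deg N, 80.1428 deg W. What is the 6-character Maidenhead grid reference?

EN93wi

Offset from 180°W / 90°S: lon 99.8572°, lat 133.3668°.
Field: 99.8572/20 → 4 → E, 133.3668/10 → 13 → N; chars EN.
Square: 19.8572/2 → 9, 3.3668/1 → 3; chars 93.
Subsquare: 1.8572/0.0833333 → 22 → w, 0.3668/0.0416667 → 8 → i; chars wi.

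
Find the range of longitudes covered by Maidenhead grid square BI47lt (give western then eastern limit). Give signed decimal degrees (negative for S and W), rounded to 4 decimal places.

Field B=1, I=8: +1·20° lon, +8·10° lat → SW at lon -160°, lat -10°.
Square 4, 7: +4·2° lon, +7·1° lat → SW at lon -152°, lat -3°.
Subsquare l=11, t=19: +11·0.0833333° lon, +19·0.0416667° lat → SW at lon -151.083°, lat -2.20833°.
Cell spans 0.0833333° lon × 0.0416667° lat.
west -151.0833, east -151.0000.

-151.0833, -151.0000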